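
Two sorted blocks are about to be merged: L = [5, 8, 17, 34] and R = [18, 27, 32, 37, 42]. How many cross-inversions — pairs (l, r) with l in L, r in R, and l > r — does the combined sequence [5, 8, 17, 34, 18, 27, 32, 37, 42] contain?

Take each right-half value and tally the left-half values above it:
r = 18: 34 → 1
r = 27: 34 → 1
r = 32: 34 → 1
r = 37: none → 0
r = 42: none → 0
Cross-inversions: 1 + 1 + 1 + 0 + 0 = 3

3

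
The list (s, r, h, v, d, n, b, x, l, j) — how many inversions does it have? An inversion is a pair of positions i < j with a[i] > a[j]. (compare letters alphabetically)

27

Sweep left to right; for each value list the smaller values that follow it:
s → r, h, d, n, b, l, j → 7
r → h, d, n, b, l, j → 6
h → d, b → 2
v → d, n, b, l, j → 5
d → b → 1
n → b, l, j → 3
b → none → 0
x → l, j → 2
l → j → 1
j → none → 0
Sum: 7 + 6 + 2 + 5 + 1 + 3 + 0 + 2 + 1 + 0 = 27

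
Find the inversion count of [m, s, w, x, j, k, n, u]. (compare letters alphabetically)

For each element, count later entries that are smaller:
m → j, k → 2
s → j, k, n → 3
w → j, k, n, u → 4
x → j, k, n, u → 4
j → none → 0
k → none → 0
n → none → 0
u → none → 0
Sum: 2 + 3 + 4 + 4 + 0 + 0 + 0 + 0 = 13

13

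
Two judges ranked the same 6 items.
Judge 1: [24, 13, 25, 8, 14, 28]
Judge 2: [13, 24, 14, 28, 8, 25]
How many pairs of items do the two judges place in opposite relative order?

Assign each item its position (1..6) in the first ordering, then rewrite the second ordering as that position sequence:
positions: 24→1, 13→2, 25→3, 8→4, 14→5, 28→6
second ordering as positions: [2, 1, 5, 6, 4, 3]
Discordant pairs = inversions in this position sequence.
2: 1 → 1
1: 0
5: 4, 3 → 2
6: 4, 3 → 2
4: 3 → 1
3: 0
Total: 1 + 0 + 2 + 2 + 1 + 0 = 6

6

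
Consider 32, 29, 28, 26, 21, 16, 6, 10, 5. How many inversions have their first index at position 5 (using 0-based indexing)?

The element at index 5 is 16.
Elements after it: 6, 10, 5
Those smaller than 16: 6, 10, 5

3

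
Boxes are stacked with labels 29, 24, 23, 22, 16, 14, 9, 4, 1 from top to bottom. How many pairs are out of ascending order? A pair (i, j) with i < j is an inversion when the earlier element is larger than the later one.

Sweep left to right; for each value list the smaller values that follow it:
29 → 24, 23, 22, 16, 14, 9, 4, 1 → 8
24 → 23, 22, 16, 14, 9, 4, 1 → 7
23 → 22, 16, 14, 9, 4, 1 → 6
22 → 16, 14, 9, 4, 1 → 5
16 → 14, 9, 4, 1 → 4
14 → 9, 4, 1 → 3
9 → 4, 1 → 2
4 → 1 → 1
1 → none → 0
Sum: 8 + 7 + 6 + 5 + 4 + 3 + 2 + 1 + 0 = 36

36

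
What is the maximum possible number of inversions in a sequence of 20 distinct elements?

190 inversions

A reversed (strictly descending) arrangement makes every pair an inversion, giving C(20, 2) inversions.
C(20, 2) = 20·19/2 = 190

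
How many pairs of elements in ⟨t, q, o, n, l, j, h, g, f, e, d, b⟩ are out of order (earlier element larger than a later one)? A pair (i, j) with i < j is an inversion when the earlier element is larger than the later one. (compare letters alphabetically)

66 inversions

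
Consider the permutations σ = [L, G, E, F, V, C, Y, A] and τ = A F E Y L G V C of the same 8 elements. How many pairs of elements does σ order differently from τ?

16

Assign each item its position (1..8) in the first ordering, then rewrite the second ordering as that position sequence:
positions: L→1, G→2, E→3, F→4, V→5, C→6, Y→7, A→8
second ordering as positions: [8, 4, 3, 7, 1, 2, 5, 6]
Discordant pairs = inversions in this position sequence.
8: 4, 3, 7, 1, 2, 5, 6 → 7
4: 3, 1, 2 → 3
3: 1, 2 → 2
7: 1, 2, 5, 6 → 4
1: 0
2: 0
5: 0
6: 0
Total: 7 + 3 + 2 + 4 + 0 + 0 + 0 + 0 = 16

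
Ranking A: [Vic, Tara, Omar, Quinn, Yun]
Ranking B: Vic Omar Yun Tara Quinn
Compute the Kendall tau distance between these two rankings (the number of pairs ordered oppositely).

Discordant pairs: 3

Assign each item its position (1..5) in the first ordering, then rewrite the second ordering as that position sequence:
positions: Vic→1, Tara→2, Omar→3, Quinn→4, Yun→5
second ordering as positions: [1, 3, 5, 2, 4]
Discordant pairs = inversions in this position sequence.
1: 0
3: 2 → 1
5: 2, 4 → 2
2: 0
4: 0
Total: 0 + 1 + 2 + 0 + 0 = 3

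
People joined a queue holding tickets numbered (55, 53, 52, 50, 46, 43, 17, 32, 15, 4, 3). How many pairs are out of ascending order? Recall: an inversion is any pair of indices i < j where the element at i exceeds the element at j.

Element-by-element contributions:
55: 10
53: 9
52: 8
50: 7
46: 6
43: 5
17: 3
32: 3
15: 2
4: 1
3: 0
Sum: 10 + 9 + 8 + 7 + 6 + 5 + 3 + 3 + 2 + 1 + 0 = 54

Inversions: 54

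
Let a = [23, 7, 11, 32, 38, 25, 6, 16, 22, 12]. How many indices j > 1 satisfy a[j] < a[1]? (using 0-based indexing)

1 such element

The element at index 1 is 7.
Elements after it: 11, 32, 38, 25, 6, 16, 22, 12
Those smaller than 7: 6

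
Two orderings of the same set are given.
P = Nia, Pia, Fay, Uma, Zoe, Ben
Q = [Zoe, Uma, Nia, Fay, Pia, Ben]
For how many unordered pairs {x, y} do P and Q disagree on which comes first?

Assign each item its position (1..6) in the first ordering, then rewrite the second ordering as that position sequence:
positions: Nia→1, Pia→2, Fay→3, Uma→4, Zoe→5, Ben→6
second ordering as positions: [5, 4, 1, 3, 2, 6]
Discordant pairs = inversions in this position sequence.
5: 4, 1, 3, 2 → 4
4: 1, 3, 2 → 3
1: 0
3: 2 → 1
2: 0
6: 0
Total: 4 + 3 + 0 + 1 + 0 + 0 = 8

8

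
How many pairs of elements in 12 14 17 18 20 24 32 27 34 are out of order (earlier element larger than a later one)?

There is 1 inversion.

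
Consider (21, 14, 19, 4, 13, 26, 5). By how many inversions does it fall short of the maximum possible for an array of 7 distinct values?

8

Maximum inversions for 7 distinct elements is C(7, 2) = 7·6/2 = 21.
Current inversions — for each element, count later smaller elements:
21: 5
14: 3
19: 3
4: 0
13: 1
26: 1
5: 0
Current total: 5 + 3 + 3 + 0 + 1 + 1 + 0 = 13
Shortfall: 21 − 13 = 8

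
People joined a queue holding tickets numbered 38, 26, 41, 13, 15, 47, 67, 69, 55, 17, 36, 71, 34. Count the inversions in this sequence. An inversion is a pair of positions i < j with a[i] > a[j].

30

For each element, count later entries that are smaller:
38 → 26, 13, 15, 17, 36, 34 → 6
26 → 13, 15, 17 → 3
41 → 13, 15, 17, 36, 34 → 5
13 → none → 0
15 → none → 0
47 → 17, 36, 34 → 3
67 → 55, 17, 36, 34 → 4
69 → 55, 17, 36, 34 → 4
55 → 17, 36, 34 → 3
17 → none → 0
36 → 34 → 1
71 → 34 → 1
34 → none → 0
Sum: 6 + 3 + 5 + 0 + 0 + 3 + 4 + 4 + 3 + 0 + 1 + 1 + 0 = 30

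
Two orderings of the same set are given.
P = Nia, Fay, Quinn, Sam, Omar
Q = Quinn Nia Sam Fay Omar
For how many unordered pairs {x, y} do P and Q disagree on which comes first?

3

Assign each item its position (1..5) in the first ordering, then rewrite the second ordering as that position sequence:
positions: Nia→1, Fay→2, Quinn→3, Sam→4, Omar→5
second ordering as positions: [3, 1, 4, 2, 5]
Discordant pairs = inversions in this position sequence.
3: 1, 2 → 2
1: 0
4: 2 → 1
2: 0
5: 0
Total: 2 + 0 + 1 + 0 + 0 = 3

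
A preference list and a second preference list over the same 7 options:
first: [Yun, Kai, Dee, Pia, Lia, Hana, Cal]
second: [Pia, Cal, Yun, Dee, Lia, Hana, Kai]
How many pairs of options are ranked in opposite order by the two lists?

Assign each item its position (1..7) in the first ordering, then rewrite the second ordering as that position sequence:
positions: Yun→1, Kai→2, Dee→3, Pia→4, Lia→5, Hana→6, Cal→7
second ordering as positions: [4, 7, 1, 3, 5, 6, 2]
Discordant pairs = inversions in this position sequence.
4: 1, 3, 2 → 3
7: 1, 3, 5, 6, 2 → 5
1: 0
3: 2 → 1
5: 2 → 1
6: 2 → 1
2: 0
Total: 3 + 5 + 0 + 1 + 1 + 1 + 0 = 11

11 pairs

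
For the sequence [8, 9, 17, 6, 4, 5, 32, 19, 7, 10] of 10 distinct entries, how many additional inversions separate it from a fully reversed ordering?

25

Maximum inversions for 10 distinct elements is C(10, 2) = 10·9/2 = 45.
Current inversions — for each element, count later smaller elements:
8: 4
9: 4
17: 5
6: 2
4: 0
5: 0
32: 3
19: 2
7: 0
10: 0
Current total: 4 + 4 + 5 + 2 + 0 + 0 + 3 + 2 + 0 + 0 = 20
Shortfall: 45 − 20 = 25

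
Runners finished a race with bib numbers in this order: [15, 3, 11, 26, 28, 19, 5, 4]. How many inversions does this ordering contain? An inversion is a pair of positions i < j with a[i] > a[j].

For each element, count later entries that are smaller:
15: 4
3: 0
11: 2
26: 3
28: 3
19: 2
5: 1
4: 0
Sum: 4 + 0 + 2 + 3 + 3 + 2 + 1 + 0 = 15

15 out-of-order pairs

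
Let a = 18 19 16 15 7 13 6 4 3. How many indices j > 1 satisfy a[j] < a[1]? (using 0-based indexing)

The element at index 1 is 19.
Elements after it: 16, 15, 7, 13, 6, 4, 3
Those smaller than 19: 16, 15, 7, 13, 6, 4, 3

7 such elements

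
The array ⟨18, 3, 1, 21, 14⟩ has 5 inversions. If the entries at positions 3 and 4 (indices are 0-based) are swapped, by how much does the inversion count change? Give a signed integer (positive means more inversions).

Positions 3 and 4 hold 21 and 14; after swapping, the array is [18, 3, 1, 14, 21].
For each element, count later entries that are smaller:
18 → 3, 1, 14 → 3
3 → 1 → 1
1 → none → 0
14 → none → 0
21 → none → 0
Sum: 3 + 1 + 0 + 0 + 0 = 4
Change: 4 − 5 = -1

-1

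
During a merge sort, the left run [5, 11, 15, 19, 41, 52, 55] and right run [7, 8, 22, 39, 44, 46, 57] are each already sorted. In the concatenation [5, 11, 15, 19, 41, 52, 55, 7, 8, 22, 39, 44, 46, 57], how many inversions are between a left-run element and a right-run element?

For each element r of the right run, count left-run elements greater than r:
r = 7: 11, 15, 19, 41, 52, 55 → 6
r = 8: 11, 15, 19, 41, 52, 55 → 6
r = 22: 41, 52, 55 → 3
r = 39: 41, 52, 55 → 3
r = 44: 52, 55 → 2
r = 46: 52, 55 → 2
r = 57: none → 0
Cross-inversions: 6 + 6 + 3 + 3 + 2 + 2 + 0 = 22

22 cross-inversions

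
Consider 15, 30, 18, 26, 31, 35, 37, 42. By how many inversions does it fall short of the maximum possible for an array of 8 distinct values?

26

Maximum inversions for 8 distinct elements is C(8, 2) = 8·7/2 = 28.
Current inversions — for each element, count later smaller elements:
15: 0
30: 2
18: 0
26: 0
31: 0
35: 0
37: 0
42: 0
Current total: 0 + 2 + 0 + 0 + 0 + 0 + 0 + 0 = 2
Shortfall: 28 − 2 = 26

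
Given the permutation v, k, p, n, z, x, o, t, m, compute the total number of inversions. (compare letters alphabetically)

19 inversions

Sweep left to right; for each value list the smaller values that follow it:
v: 6
k: 0
p: 3
n: 1
z: 4
x: 3
o: 1
t: 1
m: 0
Sum: 6 + 0 + 3 + 1 + 4 + 3 + 1 + 1 + 0 = 19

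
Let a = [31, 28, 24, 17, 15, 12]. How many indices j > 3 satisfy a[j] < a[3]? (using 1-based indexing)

3

The element at index 3 is 24.
Elements after it: 17, 15, 12
Those smaller than 24: 17, 15, 12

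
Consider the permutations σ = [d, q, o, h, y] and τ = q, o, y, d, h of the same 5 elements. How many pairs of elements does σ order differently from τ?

4

Assign each item its position (1..5) in the first ordering, then rewrite the second ordering as that position sequence:
positions: d→1, q→2, o→3, h→4, y→5
second ordering as positions: [2, 3, 5, 1, 4]
Discordant pairs = inversions in this position sequence.
2: 1 → 1
3: 1 → 1
5: 1, 4 → 2
1: 0
4: 0
Total: 1 + 1 + 2 + 0 + 0 = 4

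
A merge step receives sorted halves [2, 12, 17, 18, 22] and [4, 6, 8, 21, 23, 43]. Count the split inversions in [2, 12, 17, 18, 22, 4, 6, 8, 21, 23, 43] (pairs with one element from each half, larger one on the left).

Take each right-half value and tally the left-half values above it:
r = 4: 12, 17, 18, 22 → 4
r = 6: 12, 17, 18, 22 → 4
r = 8: 12, 17, 18, 22 → 4
r = 21: 22 → 1
r = 23: none → 0
r = 43: none → 0
Cross-inversions: 4 + 4 + 4 + 1 + 0 + 0 = 13

There are 13 cross-inversions.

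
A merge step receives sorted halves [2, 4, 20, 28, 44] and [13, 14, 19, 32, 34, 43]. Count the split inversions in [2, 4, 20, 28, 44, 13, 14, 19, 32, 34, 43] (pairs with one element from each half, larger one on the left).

Count, for every r in R, how many entries of L exceed r:
r = 13: 20, 28, 44 → 3
r = 14: 20, 28, 44 → 3
r = 19: 20, 28, 44 → 3
r = 32: 44 → 1
r = 34: 44 → 1
r = 43: 44 → 1
Cross-inversions: 3 + 3 + 3 + 1 + 1 + 1 = 12

12 split inversions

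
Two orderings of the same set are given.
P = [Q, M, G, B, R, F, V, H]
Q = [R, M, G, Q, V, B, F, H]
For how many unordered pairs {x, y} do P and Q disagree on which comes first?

8

Assign each item its position (1..8) in the first ordering, then rewrite the second ordering as that position sequence:
positions: Q→1, M→2, G→3, B→4, R→5, F→6, V→7, H→8
second ordering as positions: [5, 2, 3, 1, 7, 4, 6, 8]
Discordant pairs = inversions in this position sequence.
5: 2, 3, 1, 4 → 4
2: 1 → 1
3: 1 → 1
1: 0
7: 4, 6 → 2
4: 0
6: 0
8: 0
Total: 4 + 1 + 1 + 0 + 2 + 0 + 0 + 0 = 8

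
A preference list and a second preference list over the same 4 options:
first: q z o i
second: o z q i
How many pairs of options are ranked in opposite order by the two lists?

Pairs: 3

Assign each item its position (1..4) in the first ordering, then rewrite the second ordering as that position sequence:
positions: q→1, z→2, o→3, i→4
second ordering as positions: [3, 2, 1, 4]
Discordant pairs = inversions in this position sequence.
3: 2, 1 → 2
2: 1 → 1
1: 0
4: 0
Total: 2 + 1 + 0 + 0 = 3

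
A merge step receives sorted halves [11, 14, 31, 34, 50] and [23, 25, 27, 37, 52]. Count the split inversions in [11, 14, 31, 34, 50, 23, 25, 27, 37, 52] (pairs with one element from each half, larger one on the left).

Take each right-half value and tally the left-half values above it:
r = 23: 31, 34, 50 → 3
r = 25: 31, 34, 50 → 3
r = 27: 31, 34, 50 → 3
r = 37: 50 → 1
r = 52: none → 0
Cross-inversions: 3 + 3 + 3 + 1 + 0 = 10

10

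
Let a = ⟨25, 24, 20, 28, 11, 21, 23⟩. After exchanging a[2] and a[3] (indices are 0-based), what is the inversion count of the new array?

Positions 2 and 3 hold 20 and 28; after swapping, the array is [25, 24, 28, 20, 11, 21, 23].
For each element, count later entries that are smaller:
25: 5
24: 4
28: 4
20: 1
11: 0
21: 0
23: 0
Sum: 5 + 4 + 4 + 1 + 0 + 0 + 0 = 14

14 inversions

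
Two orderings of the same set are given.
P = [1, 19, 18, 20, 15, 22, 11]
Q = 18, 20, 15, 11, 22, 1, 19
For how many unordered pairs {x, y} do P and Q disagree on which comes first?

11 disagreeing pairs

Assign each item its position (1..7) in the first ordering, then rewrite the second ordering as that position sequence:
positions: 1→1, 19→2, 18→3, 20→4, 15→5, 22→6, 11→7
second ordering as positions: [3, 4, 5, 7, 6, 1, 2]
Discordant pairs = inversions in this position sequence.
3: 1, 2 → 2
4: 1, 2 → 2
5: 1, 2 → 2
7: 6, 1, 2 → 3
6: 1, 2 → 2
1: 0
2: 0
Total: 2 + 2 + 2 + 3 + 2 + 0 + 0 = 11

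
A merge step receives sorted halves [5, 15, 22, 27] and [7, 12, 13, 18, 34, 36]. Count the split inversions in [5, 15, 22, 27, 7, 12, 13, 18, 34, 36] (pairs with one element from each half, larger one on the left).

11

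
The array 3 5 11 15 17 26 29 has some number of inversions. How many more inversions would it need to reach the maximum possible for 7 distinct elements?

21 inversions short

Maximum inversions for 7 distinct elements is C(7, 2) = 7·6/2 = 21.
Current inversions — for each element, count later smaller elements:
3: 0
5: 0
11: 0
15: 0
17: 0
26: 0
29: 0
Current total: 0 + 0 + 0 + 0 + 0 + 0 + 0 = 0
Shortfall: 21 − 0 = 21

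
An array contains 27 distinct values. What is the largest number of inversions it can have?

Inversions: 351

A reversed (strictly descending) arrangement makes every pair an inversion, giving C(27, 2) inversions.
C(27, 2) = 27·26/2 = 351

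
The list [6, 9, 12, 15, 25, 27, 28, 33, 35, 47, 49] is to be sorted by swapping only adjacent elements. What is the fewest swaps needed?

There are 0 swaps.

Each adjacent swap fixes exactly one inversion, so the minimum swap count equals the number of inversions.
Count inversions — for each element, later elements that are smaller:
6: none → 0
9: none → 0
12: none → 0
15: none → 0
25: none → 0
27: none → 0
28: none → 0
33: none → 0
35: none → 0
47: none → 0
49: none → 0
Total inversions: 0 + 0 + 0 + 0 + 0 + 0 + 0 + 0 + 0 + 0 + 0 = 0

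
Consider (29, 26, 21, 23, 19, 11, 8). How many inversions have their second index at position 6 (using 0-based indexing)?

6

The element at index 6 is 8.
Elements before it: 29, 26, 21, 23, 19, 11
Those larger than 8: 29, 26, 21, 23, 19, 11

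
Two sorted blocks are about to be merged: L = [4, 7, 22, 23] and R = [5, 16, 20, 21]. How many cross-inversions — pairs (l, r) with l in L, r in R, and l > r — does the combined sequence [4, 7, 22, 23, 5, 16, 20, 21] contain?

9

For each element r of the right run, count left-run elements greater than r:
r = 5: 7, 22, 23 → 3
r = 16: 22, 23 → 2
r = 20: 22, 23 → 2
r = 21: 22, 23 → 2
Cross-inversions: 3 + 2 + 2 + 2 = 9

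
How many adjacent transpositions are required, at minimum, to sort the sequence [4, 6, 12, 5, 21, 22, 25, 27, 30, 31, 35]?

The minimum number of adjacent swaps to sort an array equals its inversion count, since every such swap removes exactly one inversion.
Count inversions — for each element, later elements that are smaller:
4: none → 0
6: 5 → 1
12: 5 → 1
5: none → 0
21: none → 0
22: none → 0
25: none → 0
27: none → 0
30: none → 0
31: none → 0
35: none → 0
Total inversions: 0 + 1 + 1 + 0 + 0 + 0 + 0 + 0 + 0 + 0 + 0 = 2

2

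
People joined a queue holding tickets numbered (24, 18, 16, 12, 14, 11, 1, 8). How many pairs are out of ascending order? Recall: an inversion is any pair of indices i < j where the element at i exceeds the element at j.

26 inversions

Element-by-element contributions:
24: 7
18: 6
16: 5
12: 3
14: 3
11: 2
1: 0
8: 0
Sum: 7 + 6 + 5 + 3 + 3 + 2 + 0 + 0 = 26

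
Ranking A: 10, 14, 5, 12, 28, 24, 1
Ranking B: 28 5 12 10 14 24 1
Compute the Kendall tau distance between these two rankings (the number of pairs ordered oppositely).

Discordant pairs: 8

Assign each item its position (1..7) in the first ordering, then rewrite the second ordering as that position sequence:
positions: 10→1, 14→2, 5→3, 12→4, 28→5, 24→6, 1→7
second ordering as positions: [5, 3, 4, 1, 2, 6, 7]
Discordant pairs = inversions in this position sequence.
5: 3, 4, 1, 2 → 4
3: 1, 2 → 2
4: 1, 2 → 2
1: 0
2: 0
6: 0
7: 0
Total: 4 + 2 + 2 + 0 + 0 + 0 + 0 = 8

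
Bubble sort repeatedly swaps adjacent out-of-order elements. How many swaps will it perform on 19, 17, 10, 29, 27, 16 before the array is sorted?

The minimum number of adjacent swaps to sort an array equals its inversion count, since every such swap removes exactly one inversion.
Count inversions — for each element, later elements that are smaller:
19: 17, 10, 16 → 3
17: 10, 16 → 2
10: none → 0
29: 27, 16 → 2
27: 16 → 1
16: none → 0
Total inversions: 3 + 2 + 0 + 2 + 1 + 0 = 8

Adjacent swaps: 8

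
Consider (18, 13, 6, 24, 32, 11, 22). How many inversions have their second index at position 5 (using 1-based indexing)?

0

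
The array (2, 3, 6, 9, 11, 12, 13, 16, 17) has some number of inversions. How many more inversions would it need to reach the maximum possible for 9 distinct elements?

36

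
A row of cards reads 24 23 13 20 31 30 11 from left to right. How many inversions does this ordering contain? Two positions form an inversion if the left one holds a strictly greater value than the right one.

Out-of-order index pairs (1-indexed):
(1,2): 24 > 23
(1,3): 24 > 13
(1,4): 24 > 20
(1,7): 24 > 11
(2,3): 23 > 13
(2,4): 23 > 20
(2,7): 23 > 11
(3,7): 13 > 11
(4,7): 20 > 11
(5,6): 31 > 30
(5,7): 31 > 11
(6,7): 30 > 11
That's 12 pairs.

12 inversions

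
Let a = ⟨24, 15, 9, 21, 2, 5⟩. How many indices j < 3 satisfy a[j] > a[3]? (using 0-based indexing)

The element at index 3 is 21.
Elements before it: 24, 15, 9
Those larger than 21: 24

1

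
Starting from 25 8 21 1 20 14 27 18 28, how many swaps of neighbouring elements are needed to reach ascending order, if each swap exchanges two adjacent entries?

14

The minimum number of adjacent swaps to sort an array equals its inversion count, since every such swap removes exactly one inversion.
Count inversions — for each element, later elements that are smaller:
25: 8, 21, 1, 20, 14, 18 → 6
8: 1 → 1
21: 1, 20, 14, 18 → 4
1: none → 0
20: 14, 18 → 2
14: none → 0
27: 18 → 1
18: none → 0
28: none → 0
Total inversions: 6 + 1 + 4 + 0 + 2 + 0 + 1 + 0 + 0 = 14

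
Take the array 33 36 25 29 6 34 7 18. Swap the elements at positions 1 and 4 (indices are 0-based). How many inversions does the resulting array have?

14 inversions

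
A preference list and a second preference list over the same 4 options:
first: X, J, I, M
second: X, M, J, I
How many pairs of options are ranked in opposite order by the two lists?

2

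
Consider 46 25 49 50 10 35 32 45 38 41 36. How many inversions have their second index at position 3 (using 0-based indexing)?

The element at index 3 is 50.
Elements before it: 46, 25, 49
None of them are larger than 50.

0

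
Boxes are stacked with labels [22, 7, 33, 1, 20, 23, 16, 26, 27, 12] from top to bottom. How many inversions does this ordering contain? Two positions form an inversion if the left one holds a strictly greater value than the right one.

For each element, count later entries that are smaller:
22: 5
7: 1
33: 7
1: 0
20: 2
23: 2
16: 1
26: 1
27: 1
12: 0
Sum: 5 + 1 + 7 + 0 + 2 + 2 + 1 + 1 + 1 + 0 = 20

20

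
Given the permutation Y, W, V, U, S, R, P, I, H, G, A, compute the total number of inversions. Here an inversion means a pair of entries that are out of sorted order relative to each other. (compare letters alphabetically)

Out-of-order pairs: 55

For each element, count later entries that are smaller:
Y: 10
W: 9
V: 8
U: 7
S: 6
R: 5
P: 4
I: 3
H: 2
G: 1
A: 0
Sum: 10 + 9 + 8 + 7 + 6 + 5 + 4 + 3 + 2 + 1 + 0 = 55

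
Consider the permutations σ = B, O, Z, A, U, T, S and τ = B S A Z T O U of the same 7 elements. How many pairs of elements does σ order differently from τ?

Assign each item its position (1..7) in the first ordering, then rewrite the second ordering as that position sequence:
positions: B→1, O→2, Z→3, A→4, U→5, T→6, S→7
second ordering as positions: [1, 7, 4, 3, 6, 2, 5]
Discordant pairs = inversions in this position sequence.
1: 0
7: 4, 3, 6, 2, 5 → 5
4: 3, 2 → 2
3: 2 → 1
6: 2, 5 → 2
2: 0
5: 0
Total: 0 + 5 + 2 + 1 + 2 + 0 + 0 = 10

10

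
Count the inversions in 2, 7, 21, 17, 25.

Listing every pair i<j with a[i]>a[j] (using 0-based positions):
(2,3): 21 > 17
That's 1 pair.

1 inversion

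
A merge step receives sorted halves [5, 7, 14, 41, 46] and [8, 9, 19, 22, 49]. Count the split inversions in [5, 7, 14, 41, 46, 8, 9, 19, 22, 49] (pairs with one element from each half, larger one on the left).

Take each right-half value and tally the left-half values above it:
r = 8: 14, 41, 46 → 3
r = 9: 14, 41, 46 → 3
r = 19: 41, 46 → 2
r = 22: 41, 46 → 2
r = 49: none → 0
Cross-inversions: 3 + 3 + 2 + 2 + 0 = 10

10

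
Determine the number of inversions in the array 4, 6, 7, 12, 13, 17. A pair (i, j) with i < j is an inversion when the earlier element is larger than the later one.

For each element, count later entries that are smaller:
4: 0
6: 0
7: 0
12: 0
13: 0
17: 0
Sum: 0 + 0 + 0 + 0 + 0 + 0 = 0

Inversions: 0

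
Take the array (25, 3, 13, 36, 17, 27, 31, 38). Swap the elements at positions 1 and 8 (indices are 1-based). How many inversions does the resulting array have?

There are 13 inversions.

Positions 1 and 8 hold 25 and 38; after swapping, the array is [38, 3, 13, 36, 17, 27, 31, 25].
Sweep left to right; for each value list the smaller values that follow it:
38 → 3, 13, 36, 17, 27, 31, 25 → 7
3 → none → 0
13 → none → 0
36 → 17, 27, 31, 25 → 4
17 → none → 0
27 → 25 → 1
31 → 25 → 1
25 → none → 0
Sum: 7 + 0 + 0 + 4 + 0 + 1 + 1 + 0 = 13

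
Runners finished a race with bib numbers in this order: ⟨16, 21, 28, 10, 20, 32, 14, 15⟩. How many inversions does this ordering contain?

15 out-of-order pairs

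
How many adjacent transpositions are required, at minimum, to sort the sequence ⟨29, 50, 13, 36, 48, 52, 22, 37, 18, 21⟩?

The minimum number of adjacent swaps to sort an array equals its inversion count, since every such swap removes exactly one inversion.
Count inversions — for each element, later elements that are smaller:
29: 13, 22, 18, 21 → 4
50: 13, 36, 48, 22, 37, 18, 21 → 7
13: none → 0
36: 22, 18, 21 → 3
48: 22, 37, 18, 21 → 4
52: 22, 37, 18, 21 → 4
22: 18, 21 → 2
37: 18, 21 → 2
18: none → 0
21: none → 0
Total inversions: 4 + 7 + 0 + 3 + 4 + 4 + 2 + 2 + 0 + 0 = 26

There are 26 swaps.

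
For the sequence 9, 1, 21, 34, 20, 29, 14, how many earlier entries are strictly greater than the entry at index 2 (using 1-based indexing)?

The element at index 2 is 1.
Elements before it: 9
Those larger than 1: 9

1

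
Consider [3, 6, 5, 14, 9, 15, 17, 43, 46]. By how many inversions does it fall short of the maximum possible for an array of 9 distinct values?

34 inversions short

Maximum inversions for 9 distinct elements is C(9, 2) = 9·8/2 = 36.
Current inversions — for each element, count later smaller elements:
3: 0
6: 1
5: 0
14: 1
9: 0
15: 0
17: 0
43: 0
46: 0
Current total: 0 + 1 + 0 + 1 + 0 + 0 + 0 + 0 + 0 = 2
Shortfall: 36 − 2 = 34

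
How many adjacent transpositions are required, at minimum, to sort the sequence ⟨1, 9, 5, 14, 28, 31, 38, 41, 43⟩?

1

The minimum number of adjacent swaps to sort an array equals its inversion count, since every such swap removes exactly one inversion.
Count inversions — for each element, later elements that are smaller:
1: none → 0
9: 5 → 1
5: none → 0
14: none → 0
28: none → 0
31: none → 0
38: none → 0
41: none → 0
43: none → 0
Total inversions: 0 + 1 + 0 + 0 + 0 + 0 + 0 + 0 + 0 = 1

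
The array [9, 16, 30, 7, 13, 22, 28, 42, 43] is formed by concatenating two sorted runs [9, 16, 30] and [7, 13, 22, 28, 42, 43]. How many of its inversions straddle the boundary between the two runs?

Cross-inversions: 7

For each element r of the right run, count left-run elements greater than r:
r = 7: 9, 16, 30 → 3
r = 13: 16, 30 → 2
r = 22: 30 → 1
r = 28: 30 → 1
r = 42: none → 0
r = 43: none → 0
Cross-inversions: 3 + 2 + 1 + 1 + 0 + 0 = 7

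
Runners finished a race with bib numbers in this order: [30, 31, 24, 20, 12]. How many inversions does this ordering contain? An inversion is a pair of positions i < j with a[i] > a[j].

9

For each element, count later entries that are smaller:
30: 3
31: 3
24: 2
20: 1
12: 0
Sum: 3 + 3 + 2 + 1 + 0 = 9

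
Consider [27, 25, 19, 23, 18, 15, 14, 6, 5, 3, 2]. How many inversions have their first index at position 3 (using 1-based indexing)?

7

The element at index 3 is 19.
Elements after it: 23, 18, 15, 14, 6, 5, 3, 2
Those smaller than 19: 18, 15, 14, 6, 5, 3, 2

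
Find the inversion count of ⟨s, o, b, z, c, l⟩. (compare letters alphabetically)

9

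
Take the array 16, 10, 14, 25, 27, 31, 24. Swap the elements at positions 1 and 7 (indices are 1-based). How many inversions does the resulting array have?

6 inversions

Positions 1 and 7 hold 16 and 24; after swapping, the array is [24, 10, 14, 25, 27, 31, 16].
For each element, count later entries that are smaller:
24: 3
10: 0
14: 0
25: 1
27: 1
31: 1
16: 0
Sum: 3 + 0 + 0 + 1 + 1 + 1 + 0 = 6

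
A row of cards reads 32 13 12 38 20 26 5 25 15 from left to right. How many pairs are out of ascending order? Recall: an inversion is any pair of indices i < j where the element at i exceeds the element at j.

Element-by-element contributions:
32: 7
13: 2
12: 1
38: 5
20: 2
26: 3
5: 0
25: 1
15: 0
Sum: 7 + 2 + 1 + 5 + 2 + 3 + 0 + 1 + 0 = 21

21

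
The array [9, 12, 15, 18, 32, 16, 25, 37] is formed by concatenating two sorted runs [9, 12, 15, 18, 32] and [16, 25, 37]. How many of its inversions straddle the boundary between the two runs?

For each element r of the right run, count left-run elements greater than r:
r = 16: 18, 32 → 2
r = 25: 32 → 1
r = 37: none → 0
Cross-inversions: 2 + 1 + 0 = 3

3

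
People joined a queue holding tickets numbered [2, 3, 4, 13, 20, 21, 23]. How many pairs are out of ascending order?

Inversion pairs (indices are 1-based):
(none)
That's 0 pairs.

0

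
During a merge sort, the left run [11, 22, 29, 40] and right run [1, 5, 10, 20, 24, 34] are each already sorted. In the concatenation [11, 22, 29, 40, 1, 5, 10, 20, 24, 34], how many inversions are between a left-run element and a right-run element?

18

For each element r of the right run, count left-run elements greater than r:
r = 1: 11, 22, 29, 40 → 4
r = 5: 11, 22, 29, 40 → 4
r = 10: 11, 22, 29, 40 → 4
r = 20: 22, 29, 40 → 3
r = 24: 29, 40 → 2
r = 34: 40 → 1
Cross-inversions: 4 + 4 + 4 + 3 + 2 + 1 = 18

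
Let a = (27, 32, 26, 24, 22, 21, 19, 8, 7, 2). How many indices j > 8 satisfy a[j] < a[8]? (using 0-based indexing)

The element at index 8 is 7.
Elements after it: 2
Those smaller than 7: 2

1 such element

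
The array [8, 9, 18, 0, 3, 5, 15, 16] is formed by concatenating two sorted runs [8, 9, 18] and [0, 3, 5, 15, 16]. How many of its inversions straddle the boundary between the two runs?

Take each right-half value and tally the left-half values above it:
r = 0: 8, 9, 18 → 3
r = 3: 8, 9, 18 → 3
r = 5: 8, 9, 18 → 3
r = 15: 18 → 1
r = 16: 18 → 1
Cross-inversions: 3 + 3 + 3 + 1 + 1 = 11

11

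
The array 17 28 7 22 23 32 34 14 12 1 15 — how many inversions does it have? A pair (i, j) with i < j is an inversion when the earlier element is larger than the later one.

Count, for each position, how many later elements it exceeds:
17: 5
28: 7
7: 1
22: 4
23: 4
32: 4
34: 4
14: 2
12: 1
1: 0
15: 0
Sum: 5 + 7 + 1 + 4 + 4 + 4 + 4 + 2 + 1 + 0 + 0 = 32

32 out-of-order pairs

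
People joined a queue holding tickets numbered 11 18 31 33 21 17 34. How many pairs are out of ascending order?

6 inversions

Inversion pairs (indices are 0-based):
(1,5): 18 > 17
(2,4): 31 > 21
(2,5): 31 > 17
(3,4): 33 > 21
(3,5): 33 > 17
(4,5): 21 > 17
That's 6 pairs.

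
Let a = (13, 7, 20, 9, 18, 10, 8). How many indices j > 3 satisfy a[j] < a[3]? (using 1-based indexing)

4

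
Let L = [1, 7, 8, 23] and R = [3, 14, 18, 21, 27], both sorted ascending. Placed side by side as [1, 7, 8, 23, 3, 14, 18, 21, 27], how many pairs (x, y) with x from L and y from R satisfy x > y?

Cross-inversions: 6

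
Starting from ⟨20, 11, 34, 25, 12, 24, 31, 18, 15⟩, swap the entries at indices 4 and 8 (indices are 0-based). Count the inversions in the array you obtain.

20

Positions 4 and 8 hold 12 and 15; after swapping, the array is [20, 11, 34, 25, 15, 24, 31, 18, 12].
Count, for each position, how many later elements it exceeds:
20: 4
11: 0
34: 6
25: 4
15: 1
24: 2
31: 2
18: 1
12: 0
Sum: 4 + 0 + 6 + 4 + 1 + 2 + 2 + 1 + 0 = 20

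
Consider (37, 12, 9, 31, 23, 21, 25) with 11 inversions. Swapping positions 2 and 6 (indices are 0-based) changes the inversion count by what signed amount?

+5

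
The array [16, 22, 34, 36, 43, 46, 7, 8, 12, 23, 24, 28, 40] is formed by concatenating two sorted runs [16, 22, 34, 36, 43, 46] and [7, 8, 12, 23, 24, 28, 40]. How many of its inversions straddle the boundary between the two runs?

Take each right-half value and tally the left-half values above it:
r = 7: 16, 22, 34, 36, 43, 46 → 6
r = 8: 16, 22, 34, 36, 43, 46 → 6
r = 12: 16, 22, 34, 36, 43, 46 → 6
r = 23: 34, 36, 43, 46 → 4
r = 24: 34, 36, 43, 46 → 4
r = 28: 34, 36, 43, 46 → 4
r = 40: 43, 46 → 2
Cross-inversions: 6 + 6 + 6 + 4 + 4 + 4 + 2 = 32

32 cross-inversions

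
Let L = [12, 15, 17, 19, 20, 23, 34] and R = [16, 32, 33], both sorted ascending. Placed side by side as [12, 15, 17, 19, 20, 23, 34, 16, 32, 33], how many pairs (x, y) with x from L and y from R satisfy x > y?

7 cross-inversions

Take each right-half value and tally the left-half values above it:
r = 16: 17, 19, 20, 23, 34 → 5
r = 32: 34 → 1
r = 33: 34 → 1
Cross-inversions: 5 + 1 + 1 = 7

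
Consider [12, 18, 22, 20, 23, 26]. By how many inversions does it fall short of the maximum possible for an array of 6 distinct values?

Maximum inversions for 6 distinct elements is C(6, 2) = 6·5/2 = 15.
Current inversions — for each element, count later smaller elements:
12: 0
18: 0
22: 1
20: 0
23: 0
26: 0
Current total: 0 + 0 + 1 + 0 + 0 + 0 = 1
Shortfall: 15 − 1 = 14

14 inversions short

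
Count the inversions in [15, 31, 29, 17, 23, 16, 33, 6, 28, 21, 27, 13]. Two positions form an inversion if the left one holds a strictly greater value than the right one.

For each element, count later entries that are smaller:
15: 2
31: 9
29: 8
17: 3
23: 4
16: 2
33: 5
6: 0
28: 3
21: 1
27: 1
13: 0
Sum: 2 + 9 + 8 + 3 + 4 + 2 + 5 + 0 + 3 + 1 + 1 + 0 = 38

38 inversions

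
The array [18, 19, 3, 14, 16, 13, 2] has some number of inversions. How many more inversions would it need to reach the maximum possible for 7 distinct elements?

Maximum inversions for 7 distinct elements is C(7, 2) = 7·6/2 = 21.
Current inversions — for each element, count later smaller elements:
18: 5
19: 5
3: 1
14: 2
16: 2
13: 1
2: 0
Current total: 5 + 5 + 1 + 2 + 2 + 1 + 0 = 16
Shortfall: 21 − 16 = 5

5 inversions short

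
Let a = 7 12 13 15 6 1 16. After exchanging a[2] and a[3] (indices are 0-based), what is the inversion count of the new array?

Positions 2 and 3 hold 13 and 15; after swapping, the array is [7, 12, 15, 13, 6, 1, 16].
For each element, count later entries that are smaller:
7 → 6, 1 → 2
12 → 6, 1 → 2
15 → 13, 6, 1 → 3
13 → 6, 1 → 2
6 → 1 → 1
1 → none → 0
16 → none → 0
Sum: 2 + 2 + 3 + 2 + 1 + 0 + 0 = 10

10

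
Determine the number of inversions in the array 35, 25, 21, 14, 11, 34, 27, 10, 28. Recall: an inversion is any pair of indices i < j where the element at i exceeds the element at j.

22 inversions

Count, for each position, how many later elements it exceeds:
35 → 25, 21, 14, 11, 34, 27, 10, 28 → 8
25 → 21, 14, 11, 10 → 4
21 → 14, 11, 10 → 3
14 → 11, 10 → 2
11 → 10 → 1
34 → 27, 10, 28 → 3
27 → 10 → 1
10 → none → 0
28 → none → 0
Sum: 8 + 4 + 3 + 2 + 1 + 3 + 1 + 0 + 0 = 22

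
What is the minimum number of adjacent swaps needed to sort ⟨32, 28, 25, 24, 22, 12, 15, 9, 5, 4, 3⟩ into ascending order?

Each adjacent swap fixes exactly one inversion, so the minimum swap count equals the number of inversions.
Count inversions — for each element, later elements that are smaller:
32: 28, 25, 24, 22, 12, 15, 9, 5, 4, 3 → 10
28: 25, 24, 22, 12, 15, 9, 5, 4, 3 → 9
25: 24, 22, 12, 15, 9, 5, 4, 3 → 8
24: 22, 12, 15, 9, 5, 4, 3 → 7
22: 12, 15, 9, 5, 4, 3 → 6
12: 9, 5, 4, 3 → 4
15: 9, 5, 4, 3 → 4
9: 5, 4, 3 → 3
5: 4, 3 → 2
4: 3 → 1
3: none → 0
Total inversions: 10 + 9 + 8 + 7 + 6 + 4 + 4 + 3 + 2 + 1 + 0 = 54

There are 54 swaps.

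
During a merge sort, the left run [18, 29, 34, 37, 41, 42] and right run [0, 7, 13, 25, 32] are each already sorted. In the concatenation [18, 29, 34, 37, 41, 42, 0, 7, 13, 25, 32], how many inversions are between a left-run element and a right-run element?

Take each right-half value and tally the left-half values above it:
r = 0: 18, 29, 34, 37, 41, 42 → 6
r = 7: 18, 29, 34, 37, 41, 42 → 6
r = 13: 18, 29, 34, 37, 41, 42 → 6
r = 25: 29, 34, 37, 41, 42 → 5
r = 32: 34, 37, 41, 42 → 4
Cross-inversions: 6 + 6 + 6 + 5 + 4 = 27

27 split inversions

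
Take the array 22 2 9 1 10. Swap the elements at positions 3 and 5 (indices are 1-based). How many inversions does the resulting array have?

Positions 3 and 5 hold 9 and 10; after swapping, the array is [22, 2, 10, 1, 9].
Count, for each position, how many later elements it exceeds:
22: 4
2: 1
10: 2
1: 0
9: 0
Sum: 4 + 1 + 2 + 0 + 0 = 7

7 inversions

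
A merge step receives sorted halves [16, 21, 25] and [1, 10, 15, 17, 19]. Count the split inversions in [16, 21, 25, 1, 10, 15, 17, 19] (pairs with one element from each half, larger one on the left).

13 split inversions

For each element r of the right run, count left-run elements greater than r:
r = 1: 16, 21, 25 → 3
r = 10: 16, 21, 25 → 3
r = 15: 16, 21, 25 → 3
r = 17: 21, 25 → 2
r = 19: 21, 25 → 2
Cross-inversions: 3 + 3 + 3 + 2 + 2 = 13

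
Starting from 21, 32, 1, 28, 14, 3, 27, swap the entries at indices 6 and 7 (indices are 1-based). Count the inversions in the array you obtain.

13 inversions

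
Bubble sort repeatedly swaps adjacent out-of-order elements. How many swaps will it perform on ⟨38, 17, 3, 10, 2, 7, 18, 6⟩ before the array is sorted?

The minimum number of adjacent swaps to sort an array equals its inversion count, since every such swap removes exactly one inversion.
Count inversions — for each element, later elements that are smaller:
38: 17, 3, 10, 2, 7, 18, 6 → 7
17: 3, 10, 2, 7, 6 → 5
3: 2 → 1
10: 2, 7, 6 → 3
2: none → 0
7: 6 → 1
18: 6 → 1
6: none → 0
Total inversions: 7 + 5 + 1 + 3 + 0 + 1 + 1 + 0 = 18

18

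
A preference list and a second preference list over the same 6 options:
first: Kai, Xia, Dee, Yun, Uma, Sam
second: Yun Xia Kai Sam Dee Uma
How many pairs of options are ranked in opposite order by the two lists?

Assign each item its position (1..6) in the first ordering, then rewrite the second ordering as that position sequence:
positions: Kai→1, Xia→2, Dee→3, Yun→4, Uma→5, Sam→6
second ordering as positions: [4, 2, 1, 6, 3, 5]
Discordant pairs = inversions in this position sequence.
4: 2, 1, 3 → 3
2: 1 → 1
1: 0
6: 3, 5 → 2
3: 0
5: 0
Total: 3 + 1 + 0 + 2 + 0 + 0 = 6

6 pairs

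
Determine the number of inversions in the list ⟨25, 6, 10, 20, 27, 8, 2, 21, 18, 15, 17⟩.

Inversions: 29

Count, for each position, how many later elements it exceeds:
25 → 6, 10, 20, 8, 2, 21, 18, 15, 17 → 9
6 → 2 → 1
10 → 8, 2 → 2
20 → 8, 2, 18, 15, 17 → 5
27 → 8, 2, 21, 18, 15, 17 → 6
8 → 2 → 1
2 → none → 0
21 → 18, 15, 17 → 3
18 → 15, 17 → 2
15 → none → 0
17 → none → 0
Sum: 9 + 1 + 2 + 5 + 6 + 1 + 0 + 3 + 2 + 0 + 0 = 29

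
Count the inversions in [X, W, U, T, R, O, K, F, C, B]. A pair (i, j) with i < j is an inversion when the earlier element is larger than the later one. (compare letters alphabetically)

45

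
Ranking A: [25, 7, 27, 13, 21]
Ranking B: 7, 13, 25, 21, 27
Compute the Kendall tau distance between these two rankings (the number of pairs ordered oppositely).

4 discordant pairs

Assign each item its position (1..5) in the first ordering, then rewrite the second ordering as that position sequence:
positions: 25→1, 7→2, 27→3, 13→4, 21→5
second ordering as positions: [2, 4, 1, 5, 3]
Discordant pairs = inversions in this position sequence.
2: 1 → 1
4: 1, 3 → 2
1: 0
5: 3 → 1
3: 0
Total: 1 + 2 + 0 + 1 + 0 = 4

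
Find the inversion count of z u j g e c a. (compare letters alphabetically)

Element-by-element contributions:
z: 6
u: 5
j: 4
g: 3
e: 2
c: 1
a: 0
Sum: 6 + 5 + 4 + 3 + 2 + 1 + 0 = 21

21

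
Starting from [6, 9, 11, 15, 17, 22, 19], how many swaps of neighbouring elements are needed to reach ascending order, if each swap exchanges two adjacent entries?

1

The minimum number of adjacent swaps to sort an array equals its inversion count, since every such swap removes exactly one inversion.
Count inversions — for each element, later elements that are smaller:
6: none → 0
9: none → 0
11: none → 0
15: none → 0
17: none → 0
22: 19 → 1
19: none → 0
Total inversions: 0 + 0 + 0 + 0 + 0 + 1 + 0 = 1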